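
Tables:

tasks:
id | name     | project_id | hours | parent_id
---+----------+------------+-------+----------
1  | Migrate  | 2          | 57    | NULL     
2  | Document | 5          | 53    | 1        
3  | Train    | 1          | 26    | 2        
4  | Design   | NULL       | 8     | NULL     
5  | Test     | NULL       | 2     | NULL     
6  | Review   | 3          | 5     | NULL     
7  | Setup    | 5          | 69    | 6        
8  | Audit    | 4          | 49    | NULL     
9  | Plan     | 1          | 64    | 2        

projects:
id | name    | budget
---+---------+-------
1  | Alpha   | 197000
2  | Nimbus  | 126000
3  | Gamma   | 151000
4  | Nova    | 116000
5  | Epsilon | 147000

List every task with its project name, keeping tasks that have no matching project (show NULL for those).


LEFT JOIN keeps every row from tasks (the left table); where project_id has no match in projects, the project columns become NULL. Walk through each task:
  - task 1 (Migrate): project_id=2 -> matches Nimbus
  - task 2 (Document): project_id=5 -> matches Epsilon
  - task 3 (Train): project_id=1 -> matches Alpha
  - task 4 (Design): project_id=NULL, no match -> kept with NULL
  - task 5 (Test): project_id=NULL, no match -> kept with NULL
  - task 6 (Review): project_id=3 -> matches Gamma
  - task 7 (Setup): project_id=5 -> matches Epsilon
  - task 8 (Audit): project_id=4 -> matches Nova
  - task 9 (Plan): project_id=1 -> matches Alpha
All 9 rows appear; 2 have NULL project.

SQL:
SELECT a.name, b.name AS project
FROM tasks a
LEFT JOIN projects b ON a.project_id = b.id

Result:
name     | project
---------+--------
Migrate  | Nimbus 
Document | Epsilon
Train    | Alpha  
Design   | NULL   
Test     | NULL   
Review   | Gamma  
Setup    | Epsilon
Audit    | Nova   
Plan     | Alpha  


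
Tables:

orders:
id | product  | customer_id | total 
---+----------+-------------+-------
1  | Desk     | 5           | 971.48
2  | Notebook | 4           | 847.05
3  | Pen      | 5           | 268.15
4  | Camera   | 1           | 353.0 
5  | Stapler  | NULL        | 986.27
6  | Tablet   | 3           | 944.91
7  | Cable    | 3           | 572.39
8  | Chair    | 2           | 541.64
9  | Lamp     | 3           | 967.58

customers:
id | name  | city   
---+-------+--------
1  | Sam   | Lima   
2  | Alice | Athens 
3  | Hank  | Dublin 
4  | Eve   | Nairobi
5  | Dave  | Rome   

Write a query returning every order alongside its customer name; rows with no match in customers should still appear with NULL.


LEFT JOIN keeps every row from orders (the left table); where customer_id has no match in customers, the customer columns become NULL. Walk through each order:
  - order 1 (Desk): customer_id=5 -> matches Dave
  - order 2 (Notebook): customer_id=4 -> matches Eve
  - order 3 (Pen): customer_id=5 -> matches Dave
  - order 4 (Camera): customer_id=1 -> matches Sam
  - order 5 (Stapler): customer_id=NULL, no match -> kept with NULL
  - order 6 (Tablet): customer_id=3 -> matches Hank
  - order 7 (Cable): customer_id=3 -> matches Hank
  - order 8 (Chair): customer_id=2 -> matches Alice
  - order 9 (Lamp): customer_id=3 -> matches Hank
All 9 rows appear; 1 has NULL customer.

SQL:
SELECT a.product, b.name AS customer
FROM orders a
LEFT JOIN customers b ON a.customer_id = b.id

Result:
product  | customer
---------+---------
Desk     | Dave    
Notebook | Eve     
Pen      | Dave    
Camera   | Sam     
Stapler  | NULL    
Tablet   | Hank    
Cable    | Hank    
Chair    | Alice   
Lamp     | Hank    


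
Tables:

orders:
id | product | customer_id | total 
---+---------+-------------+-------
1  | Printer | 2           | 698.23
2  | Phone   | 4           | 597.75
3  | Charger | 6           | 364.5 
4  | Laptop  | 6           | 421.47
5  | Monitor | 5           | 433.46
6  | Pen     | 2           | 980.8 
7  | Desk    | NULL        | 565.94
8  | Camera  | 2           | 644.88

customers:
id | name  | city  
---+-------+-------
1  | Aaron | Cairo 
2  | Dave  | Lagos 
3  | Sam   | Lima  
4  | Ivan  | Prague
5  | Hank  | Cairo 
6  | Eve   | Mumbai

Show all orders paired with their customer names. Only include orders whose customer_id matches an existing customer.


INNER JOIN keeps only orders rows whose customer_id matches an id in customers. Walk through each order:
  - order 1 (Printer): customer_id=2 -> matches Dave
  - order 2 (Phone): customer_id=4 -> matches Ivan
  - order 3 (Charger): customer_id=6 -> matches Eve
  - order 4 (Laptop): customer_id=6 -> matches Eve
  - order 5 (Monitor): customer_id=5 -> matches Hank
  - order 6 (Pen): customer_id=2 -> matches Dave
  - order 7 (Desk): customer_id=NULL, no match -> dropped
  - order 8 (Camera): customer_id=2 -> matches Dave
So 1 of 8 rows is dropped.

SQL:
SELECT a.product, b.name AS customer
FROM orders a
INNER JOIN customers b ON a.customer_id = b.id

Result:
product | customer
--------+---------
Printer | Dave    
Phone   | Ivan    
Charger | Eve     
Laptop  | Eve     
Monitor | Hank    
Pen     | Dave    
Camera  | Dave    


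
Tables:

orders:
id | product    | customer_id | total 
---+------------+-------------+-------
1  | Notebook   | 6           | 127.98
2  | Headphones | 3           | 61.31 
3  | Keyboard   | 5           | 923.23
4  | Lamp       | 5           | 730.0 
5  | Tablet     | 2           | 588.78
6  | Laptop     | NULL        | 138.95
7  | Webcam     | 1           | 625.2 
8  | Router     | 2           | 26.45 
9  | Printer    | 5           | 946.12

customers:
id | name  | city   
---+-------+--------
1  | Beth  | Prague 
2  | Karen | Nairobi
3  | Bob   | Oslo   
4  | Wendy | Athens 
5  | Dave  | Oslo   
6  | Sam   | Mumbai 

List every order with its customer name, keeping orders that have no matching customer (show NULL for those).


LEFT JOIN keeps every row from orders (the left table); where customer_id has no match in customers, the customer columns become NULL. Walk through each order:
  - order 1 (Notebook): customer_id=6 -> matches Sam
  - order 2 (Headphones): customer_id=3 -> matches Bob
  - order 3 (Keyboard): customer_id=5 -> matches Dave
  - order 4 (Lamp): customer_id=5 -> matches Dave
  - order 5 (Tablet): customer_id=2 -> matches Karen
  - order 6 (Laptop): customer_id=NULL, no match -> kept with NULL
  - order 7 (Webcam): customer_id=1 -> matches Beth
  - order 8 (Router): customer_id=2 -> matches Karen
  - order 9 (Printer): customer_id=5 -> matches Dave
All 9 rows appear; 1 has NULL customer.

SQL:
SELECT a.product, b.name AS customer
FROM orders a
LEFT JOIN customers b ON a.customer_id = b.id

Result:
product    | customer
-----------+---------
Notebook   | Sam     
Headphones | Bob     
Keyboard   | Dave    
Lamp       | Dave    
Tablet     | Karen   
Laptop     | NULL    
Webcam     | Beth    
Router     | Karen   
Printer    | Dave    


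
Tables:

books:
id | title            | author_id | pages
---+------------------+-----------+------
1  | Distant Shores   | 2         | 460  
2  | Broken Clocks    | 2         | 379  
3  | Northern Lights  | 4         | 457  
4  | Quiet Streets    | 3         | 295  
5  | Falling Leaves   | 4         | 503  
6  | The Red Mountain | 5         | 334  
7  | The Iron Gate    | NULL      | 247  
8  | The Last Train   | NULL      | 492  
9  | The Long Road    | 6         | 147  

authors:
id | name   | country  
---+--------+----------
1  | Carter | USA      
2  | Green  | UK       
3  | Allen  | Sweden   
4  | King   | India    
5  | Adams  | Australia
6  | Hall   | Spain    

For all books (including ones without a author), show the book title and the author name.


LEFT JOIN keeps every row from books (the left table); where author_id has no match in authors, the author columns become NULL. Walk through each book:
  - book 1 (Distant Shores): author_id=2 -> matches Green
  - book 2 (Broken Clocks): author_id=2 -> matches Green
  - book 3 (Northern Lights): author_id=4 -> matches King
  - book 4 (Quiet Streets): author_id=3 -> matches Allen
  - book 5 (Falling Leaves): author_id=4 -> matches King
  - book 6 (The Red Mountain): author_id=5 -> matches Adams
  - book 7 (The Iron Gate): author_id=NULL, no match -> kept with NULL
  - book 8 (The Last Train): author_id=NULL, no match -> kept with NULL
  - book 9 (The Long Road): author_id=6 -> matches Hall
All 9 rows appear; 2 have NULL author.

SQL:
SELECT a.title, b.name AS author
FROM books a
LEFT JOIN authors b ON a.author_id = b.id

Result:
title            | author
-----------------+-------
Distant Shores   | Green 
Broken Clocks    | Green 
Northern Lights  | King  
Quiet Streets    | Allen 
Falling Leaves   | King  
The Red Mountain | Adams 
The Iron Gate    | NULL  
The Last Train   | NULL  
The Long Road    | Hall  


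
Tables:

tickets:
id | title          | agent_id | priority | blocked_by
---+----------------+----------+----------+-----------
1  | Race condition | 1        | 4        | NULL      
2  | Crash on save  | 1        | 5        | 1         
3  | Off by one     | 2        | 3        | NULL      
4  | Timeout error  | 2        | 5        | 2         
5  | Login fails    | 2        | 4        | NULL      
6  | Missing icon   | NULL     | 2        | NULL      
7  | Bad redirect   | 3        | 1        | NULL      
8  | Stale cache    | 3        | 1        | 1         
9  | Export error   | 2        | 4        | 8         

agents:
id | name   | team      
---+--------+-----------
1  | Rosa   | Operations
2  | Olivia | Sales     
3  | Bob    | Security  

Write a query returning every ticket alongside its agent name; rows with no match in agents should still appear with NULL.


LEFT JOIN keeps every row from tickets (the left table); where agent_id has no match in agents, the agent columns become NULL. Walk through each ticket:
  - ticket 1 (Race condition): agent_id=1 -> matches Rosa
  - ticket 2 (Crash on save): agent_id=1 -> matches Rosa
  - ticket 3 (Off by one): agent_id=2 -> matches Olivia
  - ticket 4 (Timeout error): agent_id=2 -> matches Olivia
  - ticket 5 (Login fails): agent_id=2 -> matches Olivia
  - ticket 6 (Missing icon): agent_id=NULL, no match -> kept with NULL
  - ticket 7 (Bad redirect): agent_id=3 -> matches Bob
  - ticket 8 (Stale cache): agent_id=3 -> matches Bob
  - ticket 9 (Export error): agent_id=2 -> matches Olivia
All 9 rows appear; 1 has NULL agent.

SQL:
SELECT a.title, b.name AS agent
FROM tickets a
LEFT JOIN agents b ON a.agent_id = b.id

Result:
title          | agent 
---------------+-------
Race condition | Rosa  
Crash on save  | Rosa  
Off by one     | Olivia
Timeout error  | Olivia
Login fails    | Olivia
Missing icon   | NULL  
Bad redirect   | Bob   
Stale cache    | Bob   
Export error   | Olivia


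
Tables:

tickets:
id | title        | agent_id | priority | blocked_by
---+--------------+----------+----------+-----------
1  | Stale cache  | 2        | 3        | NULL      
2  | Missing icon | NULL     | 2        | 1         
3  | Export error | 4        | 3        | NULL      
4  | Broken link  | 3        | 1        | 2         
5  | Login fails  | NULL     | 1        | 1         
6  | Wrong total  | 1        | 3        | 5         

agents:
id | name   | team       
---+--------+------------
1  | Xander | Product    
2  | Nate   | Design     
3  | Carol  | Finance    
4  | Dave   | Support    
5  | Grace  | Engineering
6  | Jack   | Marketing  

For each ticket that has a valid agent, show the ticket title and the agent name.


INNER JOIN keeps only tickets rows whose agent_id matches an id in agents. Walk through each ticket:
  - ticket 1 (Stale cache): agent_id=2 -> matches Nate
  - ticket 2 (Missing icon): agent_id=NULL, no match -> dropped
  - ticket 3 (Export error): agent_id=4 -> matches Dave
  - ticket 4 (Broken link): agent_id=3 -> matches Carol
  - ticket 5 (Login fails): agent_id=NULL, no match -> dropped
  - ticket 6 (Wrong total): agent_id=1 -> matches Xander
So 2 of 6 rows are dropped.

SQL:
SELECT a.title, b.name AS agent
FROM tickets a
INNER JOIN agents b ON a.agent_id = b.id

Result:
title        | agent 
-------------+-------
Stale cache  | Nate  
Export error | Dave  
Broken link  | Carol 
Wrong total  | Xander


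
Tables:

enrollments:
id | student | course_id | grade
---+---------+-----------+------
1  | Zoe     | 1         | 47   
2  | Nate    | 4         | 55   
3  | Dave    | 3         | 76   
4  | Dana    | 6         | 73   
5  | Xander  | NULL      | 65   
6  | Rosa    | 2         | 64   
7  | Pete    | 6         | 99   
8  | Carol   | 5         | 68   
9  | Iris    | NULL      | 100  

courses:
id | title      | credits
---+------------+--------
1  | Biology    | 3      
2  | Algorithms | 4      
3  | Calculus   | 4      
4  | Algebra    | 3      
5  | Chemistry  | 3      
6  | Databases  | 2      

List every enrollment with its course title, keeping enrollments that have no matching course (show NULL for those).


LEFT JOIN keeps every row from enrollments (the left table); where course_id has no match in courses, the course columns become NULL. Walk through each enrollment:
  - enrollment 1 (Zoe): course_id=1 -> matches Biology
  - enrollment 2 (Nate): course_id=4 -> matches Algebra
  - enrollment 3 (Dave): course_id=3 -> matches Calculus
  - enrollment 4 (Dana): course_id=6 -> matches Databases
  - enrollment 5 (Xander): course_id=NULL, no match -> kept with NULL
  - enrollment 6 (Rosa): course_id=2 -> matches Algorithms
  - enrollment 7 (Pete): course_id=6 -> matches Databases
  - enrollment 8 (Carol): course_id=5 -> matches Chemistry
  - enrollment 9 (Iris): course_id=NULL, no match -> kept with NULL
All 9 rows appear; 2 have NULL course.

SQL:
SELECT a.student, b.title AS course
FROM enrollments a
LEFT JOIN courses b ON a.course_id = b.id

Result:
student | course    
--------+-----------
Zoe     | Biology   
Nate    | Algebra   
Dave    | Calculus  
Dana    | Databases 
Xander  | NULL      
Rosa    | Algorithms
Pete    | Databases 
Carol   | Chemistry 
Iris    | NULL      


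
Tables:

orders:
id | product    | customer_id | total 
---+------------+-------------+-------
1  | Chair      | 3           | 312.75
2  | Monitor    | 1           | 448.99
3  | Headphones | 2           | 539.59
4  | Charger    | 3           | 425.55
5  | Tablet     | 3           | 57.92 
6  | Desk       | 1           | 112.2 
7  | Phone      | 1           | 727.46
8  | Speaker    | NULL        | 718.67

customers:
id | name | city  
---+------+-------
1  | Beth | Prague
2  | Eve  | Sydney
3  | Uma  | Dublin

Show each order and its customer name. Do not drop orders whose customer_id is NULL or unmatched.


LEFT JOIN keeps every row from orders (the left table); where customer_id has no match in customers, the customer columns become NULL. Walk through each order:
  - order 1 (Chair): customer_id=3 -> matches Uma
  - order 2 (Monitor): customer_id=1 -> matches Beth
  - order 3 (Headphones): customer_id=2 -> matches Eve
  - order 4 (Charger): customer_id=3 -> matches Uma
  - order 5 (Tablet): customer_id=3 -> matches Uma
  - order 6 (Desk): customer_id=1 -> matches Beth
  - order 7 (Phone): customer_id=1 -> matches Beth
  - order 8 (Speaker): customer_id=NULL, no match -> kept with NULL
All 8 rows appear; 1 has NULL customer.

SQL:
SELECT a.product, b.name AS customer
FROM orders a
LEFT JOIN customers b ON a.customer_id = b.id

Result:
product    | customer
-----------+---------
Chair      | Uma     
Monitor    | Beth    
Headphones | Eve     
Charger    | Uma     
Tablet     | Uma     
Desk       | Beth    
Phone      | Beth    
Speaker    | NULL    


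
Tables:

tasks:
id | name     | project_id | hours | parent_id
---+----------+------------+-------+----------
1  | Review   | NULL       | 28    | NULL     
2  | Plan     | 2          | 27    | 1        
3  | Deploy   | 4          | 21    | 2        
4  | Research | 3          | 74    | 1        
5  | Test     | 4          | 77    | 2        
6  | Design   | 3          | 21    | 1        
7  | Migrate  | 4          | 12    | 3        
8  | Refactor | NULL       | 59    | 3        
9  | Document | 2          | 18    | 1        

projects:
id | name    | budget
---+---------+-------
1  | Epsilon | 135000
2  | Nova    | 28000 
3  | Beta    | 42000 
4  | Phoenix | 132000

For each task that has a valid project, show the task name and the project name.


INNER JOIN keeps only tasks rows whose project_id matches an id in projects. Walk through each task:
  - task 1 (Review): project_id=NULL, no match -> dropped
  - task 2 (Plan): project_id=2 -> matches Nova
  - task 3 (Deploy): project_id=4 -> matches Phoenix
  - task 4 (Research): project_id=3 -> matches Beta
  - task 5 (Test): project_id=4 -> matches Phoenix
  - task 6 (Design): project_id=3 -> matches Beta
  - task 7 (Migrate): project_id=4 -> matches Phoenix
  - task 8 (Refactor): project_id=NULL, no match -> dropped
  - task 9 (Document): project_id=2 -> matches Nova
So 2 of 9 rows are dropped.

SQL:
SELECT a.name, b.name AS project
FROM tasks a
INNER JOIN projects b ON a.project_id = b.id

Result:
name     | project
---------+--------
Plan     | Nova   
Deploy   | Phoenix
Research | Beta   
Test     | Phoenix
Design   | Beta   
Migrate  | Phoenix
Document | Nova   


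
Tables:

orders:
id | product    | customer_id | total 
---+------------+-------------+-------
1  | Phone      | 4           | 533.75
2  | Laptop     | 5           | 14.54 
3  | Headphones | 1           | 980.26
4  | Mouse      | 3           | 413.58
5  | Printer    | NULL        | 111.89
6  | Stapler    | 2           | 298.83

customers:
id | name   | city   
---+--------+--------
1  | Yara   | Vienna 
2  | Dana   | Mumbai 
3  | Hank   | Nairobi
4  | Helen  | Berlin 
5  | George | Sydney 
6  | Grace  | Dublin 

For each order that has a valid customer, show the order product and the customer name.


INNER JOIN keeps only orders rows whose customer_id matches an id in customers. Walk through each order:
  - order 1 (Phone): customer_id=4 -> matches Helen
  - order 2 (Laptop): customer_id=5 -> matches George
  - order 3 (Headphones): customer_id=1 -> matches Yara
  - order 4 (Mouse): customer_id=3 -> matches Hank
  - order 5 (Printer): customer_id=NULL, no match -> dropped
  - order 6 (Stapler): customer_id=2 -> matches Dana
So 1 of 6 rows is dropped.

SQL:
SELECT a.product, b.name AS customer
FROM orders a
INNER JOIN customers b ON a.customer_id = b.id

Result:
product    | customer
-----------+---------
Phone      | Helen   
Laptop     | George  
Headphones | Yara    
Mouse      | Hank    
Stapler    | Dana    


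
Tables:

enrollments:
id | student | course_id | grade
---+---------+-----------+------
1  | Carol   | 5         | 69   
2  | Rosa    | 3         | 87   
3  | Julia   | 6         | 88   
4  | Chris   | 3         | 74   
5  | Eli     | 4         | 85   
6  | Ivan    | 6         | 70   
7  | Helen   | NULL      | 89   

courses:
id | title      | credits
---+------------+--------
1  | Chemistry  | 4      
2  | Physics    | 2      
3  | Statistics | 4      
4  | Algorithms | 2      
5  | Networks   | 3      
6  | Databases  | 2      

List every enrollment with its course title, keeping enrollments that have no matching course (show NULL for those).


LEFT JOIN keeps every row from enrollments (the left table); where course_id has no match in courses, the course columns become NULL. Walk through each enrollment:
  - enrollment 1 (Carol): course_id=5 -> matches Networks
  - enrollment 2 (Rosa): course_id=3 -> matches Statistics
  - enrollment 3 (Julia): course_id=6 -> matches Databases
  - enrollment 4 (Chris): course_id=3 -> matches Statistics
  - enrollment 5 (Eli): course_id=4 -> matches Algorithms
  - enrollment 6 (Ivan): course_id=6 -> matches Databases
  - enrollment 7 (Helen): course_id=NULL, no match -> kept with NULL
All 7 rows appear; 1 has NULL course.

SQL:
SELECT a.student, b.title AS course
FROM enrollments a
LEFT JOIN courses b ON a.course_id = b.id

Result:
student | course    
--------+-----------
Carol   | Networks  
Rosa    | Statistics
Julia   | Databases 
Chris   | Statistics
Eli     | Algorithms
Ivan    | Databases 
Helen   | NULL      


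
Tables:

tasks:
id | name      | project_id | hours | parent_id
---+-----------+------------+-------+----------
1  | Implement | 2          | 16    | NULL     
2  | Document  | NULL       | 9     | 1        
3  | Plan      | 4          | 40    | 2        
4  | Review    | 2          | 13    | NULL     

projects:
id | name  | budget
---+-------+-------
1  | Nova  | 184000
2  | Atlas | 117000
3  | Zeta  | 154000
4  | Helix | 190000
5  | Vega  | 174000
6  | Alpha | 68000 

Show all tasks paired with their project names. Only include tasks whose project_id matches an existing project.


INNER JOIN keeps only tasks rows whose project_id matches an id in projects. Walk through each task:
  - task 1 (Implement): project_id=2 -> matches Atlas
  - task 2 (Document): project_id=NULL, no match -> dropped
  - task 3 (Plan): project_id=4 -> matches Helix
  - task 4 (Review): project_id=2 -> matches Atlas
So 1 of 4 rows is dropped.

SQL:
SELECT a.name, b.name AS project
FROM tasks a
INNER JOIN projects b ON a.project_id = b.id

Result:
name      | project
----------+--------
Implement | Atlas  
Plan      | Helix  
Review    | Atlas  


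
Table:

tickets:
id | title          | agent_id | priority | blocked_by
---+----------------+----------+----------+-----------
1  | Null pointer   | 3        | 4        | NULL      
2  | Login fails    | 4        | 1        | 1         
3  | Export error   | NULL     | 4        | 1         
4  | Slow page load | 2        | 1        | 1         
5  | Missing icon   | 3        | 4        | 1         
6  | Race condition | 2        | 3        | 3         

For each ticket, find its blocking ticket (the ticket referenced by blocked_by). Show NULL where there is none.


This is a self-join: tickets is joined to a second copy of itself, matching each row's blocked_by to another row's id. Use LEFT JOIN so rows with blocked_by=NULL are kept.
  - ticket 1 (Null pointer): blocked_by=NULL -> NULL
  - ticket 2 (Login fails): blocked_by=1 -> Null pointer
  - ticket 3 (Export error): blocked_by=1 -> Null pointer
  - ticket 4 (Slow page load): blocked_by=1 -> Null pointer
  - ticket 5 (Missing icon): blocked_by=1 -> Null pointer
  - ticket 6 (Race condition): blocked_by=3 -> Export error

SQL:
SELECT a.title AS item, b.title AS blocked_by
FROM tickets a
LEFT JOIN tickets b ON a.blocked_by = b.id

Result:
item           | blocked_by  
---------------+-------------
Null pointer   | NULL        
Login fails    | Null pointer
Export error   | Null pointer
Slow page load | Null pointer
Missing icon   | Null pointer
Race condition | Export error


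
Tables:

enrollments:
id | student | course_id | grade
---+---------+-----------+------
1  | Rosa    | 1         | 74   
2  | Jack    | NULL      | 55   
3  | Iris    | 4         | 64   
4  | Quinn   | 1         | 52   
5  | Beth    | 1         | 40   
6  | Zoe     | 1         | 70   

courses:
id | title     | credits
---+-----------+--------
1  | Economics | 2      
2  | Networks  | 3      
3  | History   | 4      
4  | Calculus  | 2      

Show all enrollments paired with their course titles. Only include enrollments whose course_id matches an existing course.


INNER JOIN keeps only enrollments rows whose course_id matches an id in courses. Walk through each enrollment:
  - enrollment 1 (Rosa): course_id=1 -> matches Economics
  - enrollment 2 (Jack): course_id=NULL, no match -> dropped
  - enrollment 3 (Iris): course_id=4 -> matches Calculus
  - enrollment 4 (Quinn): course_id=1 -> matches Economics
  - enrollment 5 (Beth): course_id=1 -> matches Economics
  - enrollment 6 (Zoe): course_id=1 -> matches Economics
So 1 of 6 rows is dropped.

SQL:
SELECT a.student, b.title AS course
FROM enrollments a
INNER JOIN courses b ON a.course_id = b.id

Result:
student | course   
--------+----------
Rosa    | Economics
Iris    | Calculus 
Quinn   | Economics
Beth    | Economics
Zoe     | Economics


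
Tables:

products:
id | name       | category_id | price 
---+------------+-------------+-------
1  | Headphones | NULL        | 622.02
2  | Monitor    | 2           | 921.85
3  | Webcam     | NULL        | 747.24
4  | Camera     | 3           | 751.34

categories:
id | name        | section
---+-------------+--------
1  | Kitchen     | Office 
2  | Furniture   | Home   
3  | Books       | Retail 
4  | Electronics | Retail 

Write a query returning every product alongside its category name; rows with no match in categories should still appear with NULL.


LEFT JOIN keeps every row from products (the left table); where category_id has no match in categories, the category columns become NULL. Walk through each product:
  - product 1 (Headphones): category_id=NULL, no match -> kept with NULL
  - product 2 (Monitor): category_id=2 -> matches Furniture
  - product 3 (Webcam): category_id=NULL, no match -> kept with NULL
  - product 4 (Camera): category_id=3 -> matches Books
All 4 rows appear; 2 have NULL category.

SQL:
SELECT a.name, b.name AS category
FROM products a
LEFT JOIN categories b ON a.category_id = b.id

Result:
name       | category 
-----------+----------
Headphones | NULL     
Monitor    | Furniture
Webcam     | NULL     
Camera     | Books    


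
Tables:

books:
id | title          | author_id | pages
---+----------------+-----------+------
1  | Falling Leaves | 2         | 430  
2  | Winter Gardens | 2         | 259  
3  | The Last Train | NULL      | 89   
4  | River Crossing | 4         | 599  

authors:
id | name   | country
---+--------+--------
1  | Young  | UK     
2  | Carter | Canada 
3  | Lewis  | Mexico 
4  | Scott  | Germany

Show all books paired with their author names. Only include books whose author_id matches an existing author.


INNER JOIN keeps only books rows whose author_id matches an id in authors. Walk through each book:
  - book 1 (Falling Leaves): author_id=2 -> matches Carter
  - book 2 (Winter Gardens): author_id=2 -> matches Carter
  - book 3 (The Last Train): author_id=NULL, no match -> dropped
  - book 4 (River Crossing): author_id=4 -> matches Scott
So 1 of 4 rows is dropped.

SQL:
SELECT a.title, b.name AS author
FROM books a
INNER JOIN authors b ON a.author_id = b.id

Result:
title          | author
---------------+-------
Falling Leaves | Carter
Winter Gardens | Carter
River Crossing | Scott 


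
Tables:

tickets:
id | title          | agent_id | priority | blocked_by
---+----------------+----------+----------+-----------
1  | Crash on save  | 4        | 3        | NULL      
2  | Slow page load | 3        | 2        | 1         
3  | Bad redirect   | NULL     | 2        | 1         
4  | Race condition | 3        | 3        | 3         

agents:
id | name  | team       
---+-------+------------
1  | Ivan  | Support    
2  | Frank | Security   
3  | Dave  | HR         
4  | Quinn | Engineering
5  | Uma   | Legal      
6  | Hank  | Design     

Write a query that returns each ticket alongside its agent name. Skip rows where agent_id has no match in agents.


INNER JOIN keeps only tickets rows whose agent_id matches an id in agents. Walk through each ticket:
  - ticket 1 (Crash on save): agent_id=4 -> matches Quinn
  - ticket 2 (Slow page load): agent_id=3 -> matches Dave
  - ticket 3 (Bad redirect): agent_id=NULL, no match -> dropped
  - ticket 4 (Race condition): agent_id=3 -> matches Dave
So 1 of 4 rows is dropped.

SQL:
SELECT a.title, b.name AS agent
FROM tickets a
INNER JOIN agents b ON a.agent_id = b.id

Result:
title          | agent
---------------+------
Crash on save  | Quinn
Slow page load | Dave 
Race condition | Dave 


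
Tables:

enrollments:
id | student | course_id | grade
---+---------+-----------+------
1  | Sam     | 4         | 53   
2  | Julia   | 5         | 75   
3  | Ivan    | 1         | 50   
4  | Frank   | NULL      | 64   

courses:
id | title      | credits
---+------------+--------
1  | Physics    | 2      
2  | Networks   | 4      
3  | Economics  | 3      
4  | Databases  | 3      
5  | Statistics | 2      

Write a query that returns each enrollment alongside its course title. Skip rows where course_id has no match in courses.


INNER JOIN keeps only enrollments rows whose course_id matches an id in courses. Walk through each enrollment:
  - enrollment 1 (Sam): course_id=4 -> matches Databases
  - enrollment 2 (Julia): course_id=5 -> matches Statistics
  - enrollment 3 (Ivan): course_id=1 -> matches Physics
  - enrollment 4 (Frank): course_id=NULL, no match -> dropped
So 1 of 4 rows is dropped.

SQL:
SELECT a.student, b.title AS course
FROM enrollments a
INNER JOIN courses b ON a.course_id = b.id

Result:
student | course    
--------+-----------
Sam     | Databases 
Julia   | Statistics
Ivan    | Physics   


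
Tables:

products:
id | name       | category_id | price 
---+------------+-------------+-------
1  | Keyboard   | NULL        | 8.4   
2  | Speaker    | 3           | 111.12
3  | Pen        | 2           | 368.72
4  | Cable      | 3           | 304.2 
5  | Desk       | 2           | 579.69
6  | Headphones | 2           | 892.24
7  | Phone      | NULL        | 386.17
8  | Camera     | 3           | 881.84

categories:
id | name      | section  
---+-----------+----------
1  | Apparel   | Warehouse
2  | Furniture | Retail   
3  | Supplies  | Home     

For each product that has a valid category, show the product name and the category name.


INNER JOIN keeps only products rows whose category_id matches an id in categories. Walk through each product:
  - product 1 (Keyboard): category_id=NULL, no match -> dropped
  - product 2 (Speaker): category_id=3 -> matches Supplies
  - product 3 (Pen): category_id=2 -> matches Furniture
  - product 4 (Cable): category_id=3 -> matches Supplies
  - product 5 (Desk): category_id=2 -> matches Furniture
  - product 6 (Headphones): category_id=2 -> matches Furniture
  - product 7 (Phone): category_id=NULL, no match -> dropped
  - product 8 (Camera): category_id=3 -> matches Supplies
So 2 of 8 rows are dropped.

SQL:
SELECT a.name, b.name AS category
FROM products a
INNER JOIN categories b ON a.category_id = b.id

Result:
name       | category 
-----------+----------
Speaker    | Supplies 
Pen        | Furniture
Cable      | Supplies 
Desk       | Furniture
Headphones | Furniture
Camera     | Supplies 


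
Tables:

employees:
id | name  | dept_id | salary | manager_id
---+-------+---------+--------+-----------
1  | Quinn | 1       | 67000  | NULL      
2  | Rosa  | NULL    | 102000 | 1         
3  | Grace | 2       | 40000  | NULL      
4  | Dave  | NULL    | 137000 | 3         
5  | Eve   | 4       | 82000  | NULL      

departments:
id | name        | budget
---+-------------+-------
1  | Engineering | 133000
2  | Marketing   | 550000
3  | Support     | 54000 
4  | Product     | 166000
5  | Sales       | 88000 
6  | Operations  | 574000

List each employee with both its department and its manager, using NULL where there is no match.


Two LEFT JOINs from the same base table employees: one to departments via dept_id, one to employees itself via manager_id. Both are LEFT so every employee is preserved.
Match against departments:
  - employee 1 (Quinn): dept_id=1 -> matches Engineering
  - employee 2 (Rosa): dept_id=NULL, no match -> kept with NULL
  - employee 3 (Grace): dept_id=2 -> matches Marketing
  - employee 4 (Dave): dept_id=NULL, no match -> kept with NULL
  - employee 5 (Eve): dept_id=4 -> matches Product
Match against employees (self):
  - employee 1 (Quinn): manager_id=NULL -> NULL
  - employee 2 (Rosa): manager_id=1 -> Quinn
  - employee 3 (Grace): manager_id=NULL -> NULL
  - employee 4 (Dave): manager_id=3 -> Grace
  - employee 5 (Eve): manager_id=NULL -> NULL

SQL:
SELECT a.name, b.name AS department, c.name AS manager
FROM employees a
LEFT JOIN departments b ON a.dept_id = b.id
LEFT JOIN employees c ON a.manager_id = c.id

Result:
name  | department  | manager
------+-------------+--------
Quinn | Engineering | NULL   
Rosa  | NULL        | Quinn  
Grace | Marketing   | NULL   
Dave  | NULL        | Grace  
Eve   | Product     | NULL   


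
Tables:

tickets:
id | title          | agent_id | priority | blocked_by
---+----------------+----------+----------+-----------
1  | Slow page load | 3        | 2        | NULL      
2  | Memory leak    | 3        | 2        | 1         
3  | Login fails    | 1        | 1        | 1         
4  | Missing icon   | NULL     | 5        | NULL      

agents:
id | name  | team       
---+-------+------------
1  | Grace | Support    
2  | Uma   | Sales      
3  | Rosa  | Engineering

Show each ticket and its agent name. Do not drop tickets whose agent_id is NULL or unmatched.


LEFT JOIN keeps every row from tickets (the left table); where agent_id has no match in agents, the agent columns become NULL. Walk through each ticket:
  - ticket 1 (Slow page load): agent_id=3 -> matches Rosa
  - ticket 2 (Memory leak): agent_id=3 -> matches Rosa
  - ticket 3 (Login fails): agent_id=1 -> matches Grace
  - ticket 4 (Missing icon): agent_id=NULL, no match -> kept with NULL
All 4 rows appear; 1 has NULL agent.

SQL:
SELECT a.title, b.name AS agent
FROM tickets a
LEFT JOIN agents b ON a.agent_id = b.id

Result:
title          | agent
---------------+------
Slow page load | Rosa 
Memory leak    | Rosa 
Login fails    | Grace
Missing icon   | NULL 


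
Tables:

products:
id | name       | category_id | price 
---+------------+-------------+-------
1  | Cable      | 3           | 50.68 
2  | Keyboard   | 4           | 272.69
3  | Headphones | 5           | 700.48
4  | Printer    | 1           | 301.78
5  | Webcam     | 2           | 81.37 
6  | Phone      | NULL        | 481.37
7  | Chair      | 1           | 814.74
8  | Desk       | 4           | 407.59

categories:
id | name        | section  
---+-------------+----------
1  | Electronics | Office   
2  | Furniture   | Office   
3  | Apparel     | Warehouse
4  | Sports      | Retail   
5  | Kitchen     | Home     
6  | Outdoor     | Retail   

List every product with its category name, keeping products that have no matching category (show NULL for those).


LEFT JOIN keeps every row from products (the left table); where category_id has no match in categories, the category columns become NULL. Walk through each product:
  - product 1 (Cable): category_id=3 -> matches Apparel
  - product 2 (Keyboard): category_id=4 -> matches Sports
  - product 3 (Headphones): category_id=5 -> matches Kitchen
  - product 4 (Printer): category_id=1 -> matches Electronics
  - product 5 (Webcam): category_id=2 -> matches Furniture
  - product 6 (Phone): category_id=NULL, no match -> kept with NULL
  - product 7 (Chair): category_id=1 -> matches Electronics
  - product 8 (Desk): category_id=4 -> matches Sports
All 8 rows appear; 1 has NULL category.

SQL:
SELECT a.name, b.name AS category
FROM products a
LEFT JOIN categories b ON a.category_id = b.id

Result:
name       | category   
-----------+------------
Cable      | Apparel    
Keyboard   | Sports     
Headphones | Kitchen    
Printer    | Electronics
Webcam     | Furniture  
Phone      | NULL       
Chair      | Electronics
Desk       | Sports     


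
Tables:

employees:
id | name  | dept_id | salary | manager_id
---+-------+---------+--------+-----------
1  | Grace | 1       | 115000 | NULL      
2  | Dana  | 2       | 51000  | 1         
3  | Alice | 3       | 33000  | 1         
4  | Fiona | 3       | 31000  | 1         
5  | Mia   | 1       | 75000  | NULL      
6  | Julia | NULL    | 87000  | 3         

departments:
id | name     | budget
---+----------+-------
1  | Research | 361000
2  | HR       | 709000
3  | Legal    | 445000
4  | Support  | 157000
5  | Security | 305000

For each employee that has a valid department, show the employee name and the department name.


INNER JOIN keeps only employees rows whose dept_id matches an id in departments. Walk through each employee:
  - employee 1 (Grace): dept_id=1 -> matches Research
  - employee 2 (Dana): dept_id=2 -> matches HR
  - employee 3 (Alice): dept_id=3 -> matches Legal
  - employee 4 (Fiona): dept_id=3 -> matches Legal
  - employee 5 (Mia): dept_id=1 -> matches Research
  - employee 6 (Julia): dept_id=NULL, no match -> dropped
So 1 of 6 rows is dropped.

SQL:
SELECT a.name, b.name AS department
FROM employees a
INNER JOIN departments b ON a.dept_id = b.id

Result:
name  | department
------+-----------
Grace | Research  
Dana  | HR        
Alice | Legal     
Fiona | Legal     
Mia   | Research  


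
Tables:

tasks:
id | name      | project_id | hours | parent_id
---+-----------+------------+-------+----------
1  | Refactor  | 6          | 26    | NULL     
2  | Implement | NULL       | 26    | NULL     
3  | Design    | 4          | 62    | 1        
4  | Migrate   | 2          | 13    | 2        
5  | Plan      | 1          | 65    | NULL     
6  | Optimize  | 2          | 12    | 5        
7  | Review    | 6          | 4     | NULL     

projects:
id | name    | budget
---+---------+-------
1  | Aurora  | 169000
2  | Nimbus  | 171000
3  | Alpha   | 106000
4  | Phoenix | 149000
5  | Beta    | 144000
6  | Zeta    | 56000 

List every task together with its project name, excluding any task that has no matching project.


INNER JOIN keeps only tasks rows whose project_id matches an id in projects. Walk through each task:
  - task 1 (Refactor): project_id=6 -> matches Zeta
  - task 2 (Implement): project_id=NULL, no match -> dropped
  - task 3 (Design): project_id=4 -> matches Phoenix
  - task 4 (Migrate): project_id=2 -> matches Nimbus
  - task 5 (Plan): project_id=1 -> matches Aurora
  - task 6 (Optimize): project_id=2 -> matches Nimbus
  - task 7 (Review): project_id=6 -> matches Zeta
So 1 of 7 rows is dropped.

SQL:
SELECT a.name, b.name AS project
FROM tasks a
INNER JOIN projects b ON a.project_id = b.id

Result:
name     | project
---------+--------
Refactor | Zeta   
Design   | Phoenix
Migrate  | Nimbus 
Plan     | Aurora 
Optimize | Nimbus 
Review   | Zeta   


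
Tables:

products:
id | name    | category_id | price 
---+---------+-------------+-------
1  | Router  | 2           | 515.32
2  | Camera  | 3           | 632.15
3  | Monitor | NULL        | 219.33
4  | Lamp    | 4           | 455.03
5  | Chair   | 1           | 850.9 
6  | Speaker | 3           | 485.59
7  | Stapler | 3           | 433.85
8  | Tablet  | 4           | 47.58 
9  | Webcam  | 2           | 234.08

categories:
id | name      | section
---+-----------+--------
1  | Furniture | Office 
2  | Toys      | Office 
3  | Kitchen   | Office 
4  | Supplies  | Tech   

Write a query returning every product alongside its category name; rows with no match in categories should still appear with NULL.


LEFT JOIN keeps every row from products (the left table); where category_id has no match in categories, the category columns become NULL. Walk through each product:
  - product 1 (Router): category_id=2 -> matches Toys
  - product 2 (Camera): category_id=3 -> matches Kitchen
  - product 3 (Monitor): category_id=NULL, no match -> kept with NULL
  - product 4 (Lamp): category_id=4 -> matches Supplies
  - product 5 (Chair): category_id=1 -> matches Furniture
  - product 6 (Speaker): category_id=3 -> matches Kitchen
  - product 7 (Stapler): category_id=3 -> matches Kitchen
  - product 8 (Tablet): category_id=4 -> matches Supplies
  - product 9 (Webcam): category_id=2 -> matches Toys
All 9 rows appear; 1 has NULL category.

SQL:
SELECT a.name, b.name AS category
FROM products a
LEFT JOIN categories b ON a.category_id = b.id

Result:
name    | category 
--------+----------
Router  | Toys     
Camera  | Kitchen  
Monitor | NULL     
Lamp    | Supplies 
Chair   | Furniture
Speaker | Kitchen  
Stapler | Kitchen  
Tablet  | Supplies 
Webcam  | Toys     


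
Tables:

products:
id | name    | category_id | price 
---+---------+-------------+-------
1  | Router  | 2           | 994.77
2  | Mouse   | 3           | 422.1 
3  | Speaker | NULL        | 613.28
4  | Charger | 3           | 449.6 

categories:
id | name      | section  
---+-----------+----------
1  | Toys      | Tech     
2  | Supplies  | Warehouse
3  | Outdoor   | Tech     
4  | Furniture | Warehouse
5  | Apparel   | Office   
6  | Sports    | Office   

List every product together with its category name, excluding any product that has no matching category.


INNER JOIN keeps only products rows whose category_id matches an id in categories. Walk through each product:
  - product 1 (Router): category_id=2 -> matches Supplies
  - product 2 (Mouse): category_id=3 -> matches Outdoor
  - product 3 (Speaker): category_id=NULL, no match -> dropped
  - product 4 (Charger): category_id=3 -> matches Outdoor
So 1 of 4 rows is dropped.

SQL:
SELECT a.name, b.name AS category
FROM products a
INNER JOIN categories b ON a.category_id = b.id

Result:
name    | category
--------+---------
Router  | Supplies
Mouse   | Outdoor 
Charger | Outdoor 
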